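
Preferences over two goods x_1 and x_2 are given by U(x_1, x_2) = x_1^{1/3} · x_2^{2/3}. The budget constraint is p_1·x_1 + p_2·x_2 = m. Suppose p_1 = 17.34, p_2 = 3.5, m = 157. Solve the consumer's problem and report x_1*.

The MRS is (1/2)·x_2/x_1. Set MRS = p_1/p_2.
So 1/3·p_2·x_2 = 2/3·p_1·x_1; combined with the budget, a share 1/3 of income goes to x_1.
Demand: x_1*(p_1,p_2,m) = 1/3·m/p_1 and x_2* = 2/3·m/p_2.
At p_1=17.34, p_2=3.5, m=157: x_1* = 1/3·157/17.34 = 3.0181.

x_1* = 3.0181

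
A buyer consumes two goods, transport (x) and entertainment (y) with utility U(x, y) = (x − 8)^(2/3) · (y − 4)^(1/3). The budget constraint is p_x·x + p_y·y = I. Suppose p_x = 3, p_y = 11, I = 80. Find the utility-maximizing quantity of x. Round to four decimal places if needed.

x* = 10.6667

Let x' = x−8, y' = y−4. MRS = 2·y'/x' = p_x/p_y.
Substituting into the budget: x* = 8 + 2/3·(I − 8·p_x − 4·p_y)/p_x, and y* = 4 + 1/3·(…)/p_y.
Discretionary income = 80 − 8·3 − 4·11 = 12; x* = 8 + 2/3·12/3 = 10.6667.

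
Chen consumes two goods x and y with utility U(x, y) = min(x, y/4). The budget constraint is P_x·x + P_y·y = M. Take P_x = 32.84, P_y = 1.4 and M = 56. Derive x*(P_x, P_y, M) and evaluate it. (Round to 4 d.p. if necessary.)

With perfect complements, no substitution: consume in ratio x:y = 1:4.
Budget: P_x·x + P_y·4·x = M, so (P_x + 4·P_y)·x = M.
Demand: x*(P_x,P_y,M) = M/(P_x + 4·P_y), y* = 4·M/(P_x + 4·P_y).
Here 32.84 + 4·1.4 = 38.44, giving x* = 1.4568.

x* = 1.4568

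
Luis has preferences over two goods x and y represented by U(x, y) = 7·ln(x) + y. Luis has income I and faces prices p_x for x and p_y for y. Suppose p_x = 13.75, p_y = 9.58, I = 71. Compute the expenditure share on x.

Set MRS = p_x/p_y: (7/x)/1 = p_x/p_y.
So x*(p_x,p_y) = 7·p_y/p_x, independent of income; and y* = (I − 7·p_y)/p_y.
At the given prices: x* = 7·9.58/13.75 = 4.8771, and y* = 0.4113.
Expenditure on x: 13.75·4.8771 = 67.06; share = 0.9445.

share on x = 0.9445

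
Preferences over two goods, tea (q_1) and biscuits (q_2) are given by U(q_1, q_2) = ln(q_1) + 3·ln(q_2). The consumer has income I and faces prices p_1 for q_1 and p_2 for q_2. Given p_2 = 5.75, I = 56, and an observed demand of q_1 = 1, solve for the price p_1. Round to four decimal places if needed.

MU_q_1/MU_q_2 = (q_2)/(3·q_1); tangency sets this equal to p_1/p_2.
So p_2·q_2 = 3·p_1·q_1; combined with the budget, a share 0.25 of income goes to q_1.
Demand: q_1*(p_1,p_2,I) = 0.25·I/p_1 and q_2* = 0.75·I/p_2.
Set q_1* = 1 in the demand function and solve for p_1: p_1 = 14.

p_1 = 14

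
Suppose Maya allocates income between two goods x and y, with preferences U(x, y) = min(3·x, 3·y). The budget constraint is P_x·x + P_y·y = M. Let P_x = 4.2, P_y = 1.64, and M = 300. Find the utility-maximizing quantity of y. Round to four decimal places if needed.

y* = 51.3699

Demand: x*(P_x,P_y,M) = 3·M/(3·P_x + 3·P_y), y* = 3·M/(3·P_x + 3·P_y).
Here 3·4.2 + 3·1.64 = 17.52, giving y* = 51.3699.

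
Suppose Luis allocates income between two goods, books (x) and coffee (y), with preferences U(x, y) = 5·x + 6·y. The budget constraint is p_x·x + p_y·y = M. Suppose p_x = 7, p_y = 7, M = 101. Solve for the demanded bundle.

Perfect substitutes: compare marginal utility per dollar. 5/p_x vs 6/p_y → 0.7143 vs 0.8571.
y gives more utility per dollar, so spend all income on y: y* = M/p_y, x* = 0.
Numerically: x* = 0, y* = 14.4286.

x* = 0, y* = 14.4286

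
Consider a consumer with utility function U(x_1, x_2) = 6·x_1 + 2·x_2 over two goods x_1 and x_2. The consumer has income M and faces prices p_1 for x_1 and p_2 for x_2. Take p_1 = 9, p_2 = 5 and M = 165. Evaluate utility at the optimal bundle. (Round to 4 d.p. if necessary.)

V = 110

Linear utility — the consumer picks whichever good has higher MU/price: 6/9 = 0.6667 vs 2/5 = 0.4.
x_1 gives more utility per dollar, so spend all income on x_1: x_1* = M/p_1, x_2* = 0.
Numerically: x_1* = 18.3333, x_2* = 0.
Utility at the optimum: U(18.3333, 0) = 110.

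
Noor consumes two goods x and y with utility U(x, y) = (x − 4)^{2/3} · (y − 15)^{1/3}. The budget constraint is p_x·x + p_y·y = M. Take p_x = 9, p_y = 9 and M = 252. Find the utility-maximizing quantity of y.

Let x' = x−4, y' = y−15. MRS = 2·y'/x' = p_x/p_y.
After buying the subsistence bundle (4, 15), a share 2/3 of the remaining income goes to x: x* = 4 + 2/3·(M − 4p_x − 15p_y)/p_x.
Discretionary income = 252 − 4·9 − 15·9 = 81; y* = 15 + 1/3·81/9 = 18.

y* = 18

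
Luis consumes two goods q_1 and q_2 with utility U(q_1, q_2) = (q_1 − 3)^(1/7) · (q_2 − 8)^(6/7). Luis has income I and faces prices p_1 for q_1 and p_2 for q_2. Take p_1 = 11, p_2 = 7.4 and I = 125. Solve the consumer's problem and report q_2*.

MRS = (1/6)·(q_2−8)/(q_1−3). Tangency with p_1/p_2 gives q_2−8 = 6·(p_1/p_2)·(q_1−3).
Substituting into the budget: q_1* = 3 + 1/7·(I − 3·p_1 − 8·p_2)/p_1, and q_2* = 8 + 6/7·(…)/p_2.
Discretionary income = 125 − 3·11 − 8·7.4 = 32.8; q_2* = 8 + 6/7·32.8/7.4 = 11.7992.

q_2* = 11.7992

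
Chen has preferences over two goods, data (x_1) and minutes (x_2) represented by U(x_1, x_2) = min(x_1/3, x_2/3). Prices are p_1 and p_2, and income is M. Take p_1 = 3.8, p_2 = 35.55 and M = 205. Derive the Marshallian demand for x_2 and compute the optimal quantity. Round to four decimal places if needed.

x_2* = 5.2097

Leontief preferences: the optimum is at the kink where x_1/3 = x_2/3, i.e. x_2 = x_1.
Budget: p_1·x_1 + p_2·x_1 = M, so (3·p_1 + 3·p_2)·x_1 = 3·M.
Demand: x_1*(p_1,p_2,M) = 3·M/(3·p_1 + 3·p_2), x_2* = 3·M/(3·p_1 + 3·p_2).
Here 3·3.8 + 3·35.55 = 118.05, giving x_2* = 5.2097.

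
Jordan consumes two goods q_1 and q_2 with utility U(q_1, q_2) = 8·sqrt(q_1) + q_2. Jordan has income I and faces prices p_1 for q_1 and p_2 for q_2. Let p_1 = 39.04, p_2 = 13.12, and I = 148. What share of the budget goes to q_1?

share on q_1 = 0.4767

Set MRS = p_1/p_2: 4·q_1^(−1/2) = p_1/p_2.
Solve: √q_1 = 4·p_2/p_1, so q_1*(p_1,p_2) = (4·p_2/p_1)², and q_2* = (I − p_1·q_1*)/p_2.
Plugging in: q_1* = (4·13.12/39.04)² = 1.807, q_2* = 5.9034.
Expenditure on q_1: 39.04·1.807 = 70.5469; share = 0.4767.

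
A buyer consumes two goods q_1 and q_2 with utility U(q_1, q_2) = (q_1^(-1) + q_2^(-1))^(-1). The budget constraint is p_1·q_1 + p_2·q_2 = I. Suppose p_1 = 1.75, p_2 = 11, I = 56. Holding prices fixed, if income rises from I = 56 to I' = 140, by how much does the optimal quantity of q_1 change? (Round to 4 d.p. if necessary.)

Δq_1* = 13.6864

From the CES first-order condition, (q_2/q_1)^(2) = p_1/p_2.
Hence q_2/q_1 = (p_1/p_2)^(1/(2)), i.e. raised to the 0.5 power.
With the ratio pinned down, the budget gives q_1* = I/(p_1 + p_2·(q_2/q_1)) and q_2* = (q_2/q_1)·q_1*.
Numerically q_2/q_1 = 0.398862, so q_1* = 56/(1.75 + 11·0.398862) = 9.1243.
At I' = 140: q_1* = 22.8107. Change: 22.8107 − 9.1243 = 13.6864.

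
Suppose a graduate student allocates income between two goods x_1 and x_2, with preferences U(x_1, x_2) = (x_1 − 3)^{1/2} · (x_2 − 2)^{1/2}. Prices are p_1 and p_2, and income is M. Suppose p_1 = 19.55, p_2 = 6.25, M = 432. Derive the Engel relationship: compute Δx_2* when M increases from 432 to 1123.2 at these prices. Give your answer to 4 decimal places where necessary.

This is Cobb-Douglas in (x_1−3, x_2−2): tangency gives 0.5·p_2·(x_2−2) = 0.5·p_1·(x_1−3).
After buying the subsistence bundle (3, 2), a share 0.5 of the remaining income goes to x_1: x_1* = 3 + 0.5·(M − 3p_1 − 2p_2)/p_1.
Discretionary income = 432 − 3·19.55 − 2·6.25 = 360.85; x_2* = 2 + 0.5·360.85/6.25 = 30.868.
At M' = 1123.2: x_2* = 86.164. Change: 86.164 − 30.868 = 55.296.

Δx_2* = 55.296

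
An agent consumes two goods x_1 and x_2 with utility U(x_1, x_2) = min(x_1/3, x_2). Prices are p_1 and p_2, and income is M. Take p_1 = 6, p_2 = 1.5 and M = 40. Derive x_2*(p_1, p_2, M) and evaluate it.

Leontief preferences: the optimum is at the kink where x_1/3 = x_2/1, i.e. x_2 = (1/3)·x_1.
Budget: p_1·x_1 + p_2·(1/3)·x_1 = M, so (3·p_1 + p_2)·x_1 = 3·M.
Demand: x_1*(p_1,p_2,M) = 3·M/(3·p_1 + p_2), x_2* = M/(3·p_1 + p_2).
Here 3·6 + 1.5 = 19.5, giving x_2* = 2.0513.

x_2* = 2.0513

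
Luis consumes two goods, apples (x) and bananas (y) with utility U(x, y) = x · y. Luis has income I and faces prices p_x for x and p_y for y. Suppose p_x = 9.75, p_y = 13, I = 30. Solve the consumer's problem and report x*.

x* = 1.5385

Tangency: MRS = y/x = p_x/p_y.
So p_y·y = p_x·x; combined with the budget, a share 0.5 of income goes to x.
Demand: x*(p_x,p_y,I) = 0.5·I/p_x and y* = 0.5·I/p_y.
At p_x=9.75, p_y=13, I=30: x* = 0.5·30/9.75 = 1.5385.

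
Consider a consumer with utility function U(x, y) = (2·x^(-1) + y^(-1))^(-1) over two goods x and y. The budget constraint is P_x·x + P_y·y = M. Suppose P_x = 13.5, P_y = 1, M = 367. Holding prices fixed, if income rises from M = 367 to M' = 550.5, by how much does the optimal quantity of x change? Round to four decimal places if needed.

Δx* = 11.3989

MU_x ∝ 2·x^(-2), MU_y ∝ y^(-2), so MRS = 2·(y/x)^(2) = P_x/P_y.
Solve for the ratio: y/x = [(1/2)·P_x/P_y]^(0.5).
With the ratio pinned down, the budget gives x* = M/(P_x + P_y·(y/x)) and y* = (y/x)·x*.
Numerically y/x = 2.598076, so x* = 367/(13.5 + 1·2.598076) = 22.7978.
At M' = 550.5: x* = 34.1966. Change: 34.1966 − 22.7978 = 11.3989.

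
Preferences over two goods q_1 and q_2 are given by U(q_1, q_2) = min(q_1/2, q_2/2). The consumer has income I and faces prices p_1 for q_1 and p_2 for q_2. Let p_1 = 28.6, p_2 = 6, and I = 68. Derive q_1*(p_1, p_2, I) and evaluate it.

Leontief preferences: the optimum is at the kink where q_1/2 = q_2/2, i.e. q_2 = q_1.
Budget: p_1·q_1 + p_2·q_1 = I, so (2·p_1 + 2·p_2)·q_1 = 2·I.
Demand: q_1*(p_1,p_2,I) = 2·I/(2·p_1 + 2·p_2), q_2* = 2·I/(2·p_1 + 2·p_2).
Here 2·28.6 + 2·6 = 69.2, giving q_1* = 1.9653.

q_1* = 1.9653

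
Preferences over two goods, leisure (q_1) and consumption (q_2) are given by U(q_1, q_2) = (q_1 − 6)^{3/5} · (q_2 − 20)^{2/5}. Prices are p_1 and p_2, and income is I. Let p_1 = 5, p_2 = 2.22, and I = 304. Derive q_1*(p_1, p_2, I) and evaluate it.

q_1* = 33.552

This is Cobb-Douglas in (q_1−6, q_2−20): tangency gives 0.6·p_2·(q_2−20) = 0.4·p_1·(q_1−6).
After buying the subsistence bundle (6, 20), a share 0.6 of the remaining income goes to q_1: q_1* = 6 + 0.6·(I − 6p_1 − 20p_2)/p_1.
Discretionary income = 304 − 6·5 − 20·2.22 = 229.6; q_1* = 6 + 0.6·229.6/5 = 33.552.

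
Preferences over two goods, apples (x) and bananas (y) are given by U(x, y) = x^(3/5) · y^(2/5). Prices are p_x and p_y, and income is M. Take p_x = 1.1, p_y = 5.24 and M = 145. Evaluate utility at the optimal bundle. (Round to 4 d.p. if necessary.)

V = 36.0176

Tangency: MRS = (3/2)·y/x = p_x/p_y.
Rearranging, p_y·y = (2/3)·p_x·x. Substituting into the budget gives p_x·x·(1 + (2/3)) = M.
Demand: x*(p_x,p_y,M) = 0.6·M/p_x and y* = 0.4·M/p_y.
At p_x=1.1, p_y=5.24, M=145: x* = 0.6·145/1.1 = 79.0909, y* = 11.0687.
Utility at the optimum: U(79.0909, 11.0687) = 36.0176.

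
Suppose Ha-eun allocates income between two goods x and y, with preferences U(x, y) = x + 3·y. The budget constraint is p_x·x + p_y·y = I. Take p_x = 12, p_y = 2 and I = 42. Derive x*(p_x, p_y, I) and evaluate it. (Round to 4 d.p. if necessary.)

x* = 0

y gives more utility per dollar, so spend all income on y: y* = I/p_y, x* = 0.
Numerically: x* = 0, y* = 21.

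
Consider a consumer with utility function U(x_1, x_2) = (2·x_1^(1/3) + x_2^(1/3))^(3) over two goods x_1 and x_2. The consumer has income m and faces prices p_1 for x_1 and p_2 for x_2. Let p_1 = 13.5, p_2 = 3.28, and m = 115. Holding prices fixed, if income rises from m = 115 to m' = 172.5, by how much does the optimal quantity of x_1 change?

Δx_1* = 2.4802

MU_x_1 ∝ 2·x_1^(-2/3), MU_x_2 ∝ x_2^(-2/3), so MRS = 2·(x_2/x_1)^(2/3) = p_1/p_2.
Solve for the ratio: x_2/x_1 = [(1/2)·p_1/p_2]^(1.5).
With the ratio pinned down, the budget gives x_1* = m/(p_1 + p_2·(x_2/x_1)) and x_2* = (x_2/x_1)·x_1*.
Numerically x_2/x_1 = 2.952194, so x_1* = 115/(13.5 + 3.28·2.952194) = 4.9605.
At m' = 172.5: x_1* = 7.4407. Change: 7.4407 − 4.9605 = 2.4802.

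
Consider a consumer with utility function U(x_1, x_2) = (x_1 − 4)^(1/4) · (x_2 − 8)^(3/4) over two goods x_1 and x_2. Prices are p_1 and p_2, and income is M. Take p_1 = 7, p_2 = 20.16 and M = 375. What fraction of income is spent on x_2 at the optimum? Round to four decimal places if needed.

share on x_2 = 0.8015

This is Cobb-Douglas in (x_1−4, x_2−8): tangency gives 0.25·p_2·(x_2−8) = 0.75·p_1·(x_1−4).
Substituting into the budget: x_1* = 4 + 0.25·(M − 4·p_1 − 8·p_2)/p_1, and x_2* = 8 + 0.75·(…)/p_2.
Discretionary income = 375 − 4·7 − 8·20.16 = 185.72; x_1* = 4 + 0.25·185.72/7 = 10.6329; x_2* = 8 + 0.75·185.72/20.16 = 14.9092.
Expenditure on x_2: 20.16·14.9092 = 300.57; share = 0.8015.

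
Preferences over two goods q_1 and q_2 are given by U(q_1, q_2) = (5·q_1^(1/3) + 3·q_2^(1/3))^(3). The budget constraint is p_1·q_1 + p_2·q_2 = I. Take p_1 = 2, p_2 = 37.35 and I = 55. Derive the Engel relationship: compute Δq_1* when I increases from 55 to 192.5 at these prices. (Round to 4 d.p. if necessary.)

Δq_1* = 62.0741

With the ratio pinned down, the budget gives q_1* = I/(p_1 + p_2·(q_2/q_1)) and q_2* = (q_2/q_1)·q_1*.
Numerically q_2/q_1 = 0.005759, so q_1* = 55/(2 + 37.35·0.005759) = 24.8297.
At I' = 192.5: q_1* = 86.9038. Change: 86.9038 − 24.8297 = 62.0741.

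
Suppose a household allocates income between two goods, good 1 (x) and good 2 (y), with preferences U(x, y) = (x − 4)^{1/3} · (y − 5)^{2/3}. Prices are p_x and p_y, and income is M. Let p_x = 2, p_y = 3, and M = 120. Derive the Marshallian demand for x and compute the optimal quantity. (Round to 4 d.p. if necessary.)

x* = 20.1667

This is Cobb-Douglas in (x−4, y−5): tangency gives 1/3·p_y·(y−5) = 2/3·p_x·(x−4).
Substituting into the budget: x* = 4 + 1/3·(M − 4·p_x − 5·p_y)/p_x, and y* = 5 + 2/3·(…)/p_y.
Discretionary income = 120 − 4·2 − 5·3 = 97; x* = 4 + 1/3·97/2 = 20.1667.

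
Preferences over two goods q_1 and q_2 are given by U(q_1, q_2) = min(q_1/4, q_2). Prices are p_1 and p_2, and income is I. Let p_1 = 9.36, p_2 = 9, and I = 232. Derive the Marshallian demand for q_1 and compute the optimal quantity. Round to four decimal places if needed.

q_1* = 19.9828

With perfect complements, no substitution: consume in ratio q_1:q_2 = 4:1.
Budget: p_1·q_1 + p_2·(1/4)·q_1 = I, so (4·p_1 + p_2)·q_1 = 4·I.
Demand: q_1*(p_1,p_2,I) = 4·I/(4·p_1 + p_2), q_2* = I/(4·p_1 + p_2).
Here 4·9.36 + 9 = 46.44, giving q_1* = 19.9828.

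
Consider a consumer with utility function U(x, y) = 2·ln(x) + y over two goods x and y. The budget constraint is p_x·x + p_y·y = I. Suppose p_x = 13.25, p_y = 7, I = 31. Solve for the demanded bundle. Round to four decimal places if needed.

Set MRS = p_x/p_y: (2/x)/1 = p_x/p_y.
So x*(p_x,p_y) = 2·p_y/p_x, independent of income; and y* = (I − 2·p_y)/p_y.
At the given prices: x* = 2·7/13.25 = 1.0566, and y* = 2.4286.

x* = 1.0566, y* = 2.4286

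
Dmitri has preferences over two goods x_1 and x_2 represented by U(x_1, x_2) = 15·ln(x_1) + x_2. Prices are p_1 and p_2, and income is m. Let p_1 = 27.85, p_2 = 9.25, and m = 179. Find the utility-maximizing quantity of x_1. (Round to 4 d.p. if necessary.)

Set MRS = p_1/p_2: (15/x_1)/1 = p_1/p_2.
So x_1*(p_1,p_2) = 15·p_2/p_1, independent of income; and x_2* = (m − 15·p_2)/p_2.
At the given prices: x_1* = 15·9.25/27.85 = 4.982.

x_1* = 4.982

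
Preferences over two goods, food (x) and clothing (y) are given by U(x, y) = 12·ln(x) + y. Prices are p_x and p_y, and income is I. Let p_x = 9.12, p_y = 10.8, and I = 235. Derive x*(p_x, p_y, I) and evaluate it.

Set MRS = p_x/p_y: (12/x)/1 = p_x/p_y.
So x*(p_x,p_y) = 12·p_y/p_x, independent of income; and y* = (I − 12·p_y)/p_y.
At the given prices: x* = 12·10.8/9.12 = 14.2105.

x* = 14.2105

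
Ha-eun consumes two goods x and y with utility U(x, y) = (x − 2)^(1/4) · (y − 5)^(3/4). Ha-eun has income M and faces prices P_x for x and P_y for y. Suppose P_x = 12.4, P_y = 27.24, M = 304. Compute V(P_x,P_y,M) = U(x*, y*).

V = 3.6421

This is Cobb-Douglas in (x−2, y−5): tangency gives 0.25·P_y·(y−5) = 0.75·P_x·(x−2).
After buying the subsistence bundle (2, 5), a share 0.25 of the remaining income goes to x: x* = 2 + 0.25·(M − 2P_x − 5P_y)/P_x.
Discretionary income = 304 − 2·12.4 − 5·27.24 = 143; x* = 2 + 0.25·143/12.4 = 4.8831; y* = 5 + 0.75·143/27.24 = 8.9372.
Utility at the optimum: U(4.8831, 8.9372) = 3.6421.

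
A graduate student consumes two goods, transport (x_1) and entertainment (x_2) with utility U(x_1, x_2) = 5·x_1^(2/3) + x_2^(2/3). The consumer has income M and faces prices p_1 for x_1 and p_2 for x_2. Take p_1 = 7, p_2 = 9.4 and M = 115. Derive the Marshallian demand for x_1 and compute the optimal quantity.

MRS = MU_x_1/MU_x_2 = 5·(x_2/x_1)^(1/3). Set equal to p_1/p_2.
Hence x_2/x_1 = ((1/5)·p_1/p_2)^(1/(1/3)), i.e. raised to the 3 power.
Substitute x_2 = (x_2/x_1)·x_1 into the budget: x_1* = M/(p_1 + p_2·(x_2/x_1)).
Numerically x_2/x_1 = 0.003304, so x_1* = 115/(7 + 9.4·0.003304) = 16.356.

x_1* = 16.356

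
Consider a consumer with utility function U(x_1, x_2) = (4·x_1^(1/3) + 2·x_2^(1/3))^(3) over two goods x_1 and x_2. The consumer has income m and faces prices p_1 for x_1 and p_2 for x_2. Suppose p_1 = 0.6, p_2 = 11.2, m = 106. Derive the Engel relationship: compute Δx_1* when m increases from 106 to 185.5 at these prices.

MRS = MU_x_1/MU_x_2 = 2·(x_2/x_1)^(2/3). Set equal to p_1/p_2.
Solve for the ratio: x_2/x_1 = [(1/2)·p_1/p_2]^(1.5).
With the ratio pinned down, the budget gives x_1* = m/(p_1 + p_2·(x_2/x_1)) and x_2* = (x_2/x_1)·x_1*.
Numerically x_2/x_1 = 0.004384, so x_1* = 106/(0.6 + 11.2·0.004384) = 163.3033.
At m' = 185.5: x_1* = 285.7807. Change: 285.7807 − 163.3033 = 122.4775.

Δx_1* = 122.4775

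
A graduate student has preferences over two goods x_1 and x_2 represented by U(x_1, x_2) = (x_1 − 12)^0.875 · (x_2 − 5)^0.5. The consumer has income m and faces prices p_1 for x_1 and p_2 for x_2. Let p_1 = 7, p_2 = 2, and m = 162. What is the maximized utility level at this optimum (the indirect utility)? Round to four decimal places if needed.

After buying the subsistence bundle (12, 5), a share 7/11 of the remaining income goes to x_1: x_1* = 12 + 7/11·(m − 12p_1 − 5p_2)/p_1.
Discretionary income = 162 − 12·7 − 5·2 = 68; x_1* = 12 + 7/11·68/7 = 18.1818; x_2* = 5 + 4/11·68/2 = 17.3636.
Utility at the optimum: U(18.1818, 17.3636) = 17.3101.

V = 17.3101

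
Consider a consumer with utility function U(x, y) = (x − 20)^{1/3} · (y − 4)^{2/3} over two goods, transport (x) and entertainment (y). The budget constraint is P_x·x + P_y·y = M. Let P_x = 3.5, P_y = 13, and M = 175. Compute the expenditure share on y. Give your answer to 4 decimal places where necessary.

Let x' = x−20, y' = y−4. MRS = (1/2)·y'/x' = P_x/P_y.
Substituting into the budget: x* = 20 + 1/3·(M − 20·P_x − 4·P_y)/P_x, and y* = 4 + 2/3·(…)/P_y.
Discretionary income = 175 − 20·3.5 − 4·13 = 53; x* = 20 + 1/3·53/3.5 = 25.0476; y* = 4 + 2/3·53/13 = 6.7179.
Expenditure on y: 13·6.7179 = 87.3333; share = 0.499.

share on y = 0.499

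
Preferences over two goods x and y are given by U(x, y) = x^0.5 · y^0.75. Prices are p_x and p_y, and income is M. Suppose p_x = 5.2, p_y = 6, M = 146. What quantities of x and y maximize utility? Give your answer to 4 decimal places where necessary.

x* = 11.2308, y* = 14.6

MU_x/MU_y = (0.5·y)/(0.75·x); tangency sets this equal to p_x/p_y.
Rearranging, p_y·y = (3/2)·p_x·x. Substituting into the budget gives p_x·x·(1 + (3/2)) = M.
Demand: x*(p_x,p_y,M) = 0.4·M/p_x and y* = 0.6·M/p_y.
At p_x=5.2, p_y=6, M=146: x* = 0.4·146/5.2 = 11.2308, y* = 14.6.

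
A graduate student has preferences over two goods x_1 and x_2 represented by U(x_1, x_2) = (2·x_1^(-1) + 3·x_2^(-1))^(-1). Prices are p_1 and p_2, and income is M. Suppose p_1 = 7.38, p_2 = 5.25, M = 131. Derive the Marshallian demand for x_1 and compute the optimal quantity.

x_1* = 8.7313

MU_x_1 ∝ 2·x_1^(-2), MU_x_2 ∝ 3·x_2^(-2), so MRS = (2/3)·(x_2/x_1)^(2) = p_1/p_2.
Solve for the ratio: x_2/x_1 = [(3/2)·p_1/p_2]^(0.5).
With the ratio pinned down, the budget gives x_1* = M/(p_1 + p_2·(x_2/x_1)) and x_2* = (x_2/x_1)·x_1*.
Numerically x_2/x_1 = 1.452092, so x_1* = 131/(7.38 + 5.25·1.452092) = 8.7313.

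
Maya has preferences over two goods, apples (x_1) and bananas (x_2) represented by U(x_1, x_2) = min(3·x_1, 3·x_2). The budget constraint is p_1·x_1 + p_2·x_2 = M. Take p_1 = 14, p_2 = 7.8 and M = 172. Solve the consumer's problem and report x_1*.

x_1* = 7.8899

Demand: x_1*(p_1,p_2,M) = 3·M/(3·p_1 + 3·p_2), x_2* = 3·M/(3·p_1 + 3·p_2).
Here 3·14 + 3·7.8 = 65.4, giving x_1* = 7.8899.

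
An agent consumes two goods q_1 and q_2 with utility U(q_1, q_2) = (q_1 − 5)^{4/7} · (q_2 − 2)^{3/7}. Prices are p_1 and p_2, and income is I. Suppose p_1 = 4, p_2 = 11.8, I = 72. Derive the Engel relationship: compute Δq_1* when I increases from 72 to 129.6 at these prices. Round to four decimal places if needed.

MRS = (4/3)·(q_2−2)/(q_1−5). Tangency with p_1/p_2 gives q_2−2 = (3/4)·(p_1/p_2)·(q_1−5).
Substituting into the budget: q_1* = 5 + 4/7·(I − 5·p_1 − 2·p_2)/p_1, and q_2* = 2 + 3/7·(…)/p_2.
Discretionary income = 72 − 5·4 − 2·11.8 = 28.4; q_1* = 5 + 4/7·28.4/4 = 9.0571.
At I' = 129.6: q_1* = 17.2857. Change: 17.2857 − 9.0571 = 8.2286.

Δq_1* = 8.2286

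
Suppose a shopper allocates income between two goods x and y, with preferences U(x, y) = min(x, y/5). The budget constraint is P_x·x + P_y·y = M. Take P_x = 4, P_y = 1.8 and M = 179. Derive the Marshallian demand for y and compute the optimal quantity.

With perfect complements, no substitution: consume in ratio x:y = 1:5.
Budget: P_x·x + P_y·5·x = M, so (P_x + 5·P_y)·x = M.
Demand: x*(P_x,P_y,M) = M/(P_x + 5·P_y), y* = 5·M/(P_x + 5·P_y).
Here 4 + 5·1.8 = 13, giving y* = 68.8462.

y* = 68.8462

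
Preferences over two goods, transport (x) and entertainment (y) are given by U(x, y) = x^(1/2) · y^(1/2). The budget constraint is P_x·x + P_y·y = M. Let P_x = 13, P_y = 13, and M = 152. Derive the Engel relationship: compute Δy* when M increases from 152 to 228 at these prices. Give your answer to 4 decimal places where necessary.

MU_x/MU_y = (0.5·y)/(0.5·x); tangency sets this equal to P_x/P_y.
So 0.5·P_y·y = 0.5·P_x·x; combined with the budget, a share 0.5 of income goes to x.
Demand: x*(P_x,P_y,M) = 0.5·M/P_x and y* = 0.5·M/P_y.
At P_x=13, P_y=13, M=152: y* = 0.5·152/13 = 5.8462.
At M' = 228: y* = 8.7692. Change: 8.7692 − 5.8462 = 2.9231.

Δy* = 2.9231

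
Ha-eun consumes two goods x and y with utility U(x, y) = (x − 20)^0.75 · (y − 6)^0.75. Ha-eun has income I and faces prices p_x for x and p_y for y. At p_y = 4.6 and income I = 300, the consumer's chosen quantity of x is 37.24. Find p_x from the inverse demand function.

p_x = 5

Let x' = x−20, y' = y−6. MRS = y'/x' = p_x/p_y.
After buying the subsistence bundle (20, 6), a share 0.5 of the remaining income goes to x: x* = 20 + 0.5·(I − 20p_x − 6p_y)/p_x.
Set x* = 37.24 in the demand function and solve for p_x: p_x = 5.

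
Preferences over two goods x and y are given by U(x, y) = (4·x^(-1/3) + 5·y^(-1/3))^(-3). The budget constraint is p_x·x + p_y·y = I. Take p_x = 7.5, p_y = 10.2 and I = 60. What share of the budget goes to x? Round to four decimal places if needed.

From the CES first-order condition, (4/5)·(y/x)^(4/3) = p_x/p_y.
Hence y/x = ((5/4)·p_x/p_y)^(1/(4/3)), i.e. raised to the 0.75 power.
Substitute y = (y/x)·x into the budget: x* = I/(p_x + p_y·(y/x)).
Numerically y/x = 0.938703, so x* = 60/(7.5 + 10.2·0.938703) = 3.514 and y* = 0.938703·3.514 = 3.2986.
Expenditure on x: 7.5·3.514 = 26.3547; share = 0.4392.

share on x = 0.4392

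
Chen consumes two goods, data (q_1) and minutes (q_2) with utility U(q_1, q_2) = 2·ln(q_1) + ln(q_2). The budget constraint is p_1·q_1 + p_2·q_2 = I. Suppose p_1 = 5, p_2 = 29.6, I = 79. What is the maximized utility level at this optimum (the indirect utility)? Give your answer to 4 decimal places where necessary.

V = 4.5922

Demand: q_1*(p_1,p_2,I) = 2/3·I/p_1 and q_2* = 1/3·I/p_2.
At p_1=5, p_2=29.6, I=79: q_1* = 2/3·79/5 = 10.5333, q_2* = 0.8896.
Utility at the optimum: U(10.5333, 0.8896) = 4.5922.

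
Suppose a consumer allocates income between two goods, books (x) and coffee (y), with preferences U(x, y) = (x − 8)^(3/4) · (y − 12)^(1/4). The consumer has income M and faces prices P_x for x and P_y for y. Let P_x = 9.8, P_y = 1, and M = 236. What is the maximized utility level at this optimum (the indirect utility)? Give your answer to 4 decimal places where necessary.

V = 14.9804

MRS = 3·(y−12)/(x−8). Tangency with P_x/P_y gives y−12 = (1/3)·(P_x/P_y)·(x−8).
Substituting into the budget: x* = 8 + 0.75·(M − 8·P_x − 12·P_y)/P_x, and y* = 12 + 0.25·(…)/P_y.
Discretionary income = 236 − 8·9.8 − 12·1 = 145.6; x* = 8 + 0.75·145.6/9.8 = 19.1429; y* = 12 + 0.25·145.6/1 = 48.4.
Utility at the optimum: U(19.1429, 48.4) = 14.9804.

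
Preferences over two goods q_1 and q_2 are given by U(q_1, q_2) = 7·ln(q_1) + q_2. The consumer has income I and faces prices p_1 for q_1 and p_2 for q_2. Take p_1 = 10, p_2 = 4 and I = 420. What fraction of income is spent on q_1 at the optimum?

MU_q_1 = 7/q_1, MU_q_2 = 1. Tangency: 7/q_1 = p_1/p_2.
So q_1*(p_1,p_2) = 7·p_2/p_1, independent of income; and q_2* = (I − 7·p_2)/p_2.
At the given prices: q_1* = 7·4/10 = 2.8, and q_2* = 98.
Expenditure on q_1: 10·2.8 = 28; share = 0.0667.

share on q_1 = 0.0667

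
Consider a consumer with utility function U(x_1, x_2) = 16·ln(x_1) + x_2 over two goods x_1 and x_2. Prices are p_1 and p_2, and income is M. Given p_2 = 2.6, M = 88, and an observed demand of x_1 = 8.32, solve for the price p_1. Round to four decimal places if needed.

Set MRS = p_1/p_2: (16/x_1)/1 = p_1/p_2.
So x_1*(p_1,p_2) = 16·p_2/p_1, independent of income; and x_2* = (M − 16·p_2)/p_2.
Set x_1* = 8.32 in the demand function and solve for p_1: p_1 = 5.

p_1 = 5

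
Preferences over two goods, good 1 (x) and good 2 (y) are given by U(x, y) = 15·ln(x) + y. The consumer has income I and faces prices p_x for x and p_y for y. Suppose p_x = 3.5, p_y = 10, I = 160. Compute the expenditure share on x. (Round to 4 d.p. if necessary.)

share on x = 0.9375

Set MRS = p_x/p_y: (15/x)/1 = p_x/p_y.
So x*(p_x,p_y) = 15·p_y/p_x, independent of income; and y* = (I − 15·p_y)/p_y.
At the given prices: x* = 15·10/3.5 = 42.8571, and y* = 1.
Expenditure on x: 3.5·42.8571 = 150; share = 0.9375.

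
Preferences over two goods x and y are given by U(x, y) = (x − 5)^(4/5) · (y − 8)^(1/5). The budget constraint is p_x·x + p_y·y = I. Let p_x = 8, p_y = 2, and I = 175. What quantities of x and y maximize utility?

x* = 16.9, y* = 19.9

This is Cobb-Douglas in (x−5, y−8): tangency gives 0.8·p_y·(y−8) = 0.2·p_x·(x−5).
Substituting into the budget: x* = 5 + 0.8·(I − 5·p_x − 8·p_y)/p_x, and y* = 8 + 0.2·(…)/p_y.
Discretionary income = 175 − 5·8 − 8·2 = 119; x* = 5 + 0.8·119/8 = 16.9; y* = 8 + 0.2·119/2 = 19.9.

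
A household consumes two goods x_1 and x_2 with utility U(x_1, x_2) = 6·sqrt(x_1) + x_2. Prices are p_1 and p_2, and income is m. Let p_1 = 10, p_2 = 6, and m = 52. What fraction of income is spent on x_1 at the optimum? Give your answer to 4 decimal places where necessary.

share on x_1 = 0.6231

MU_x_1 = 3/√x_1, MU_x_2 = 1. Tangency: 3/√x_1 = p_1/p_2.
Thus x_1* = (3·p_2/p_1)² — independent of m — with the rest of income spent on x_2.
Plugging in: x_1* = (3·6/10)² = 3.24, x_2* = 3.2667.
Expenditure on x_1: 10·3.24 = 32.4; share = 0.6231.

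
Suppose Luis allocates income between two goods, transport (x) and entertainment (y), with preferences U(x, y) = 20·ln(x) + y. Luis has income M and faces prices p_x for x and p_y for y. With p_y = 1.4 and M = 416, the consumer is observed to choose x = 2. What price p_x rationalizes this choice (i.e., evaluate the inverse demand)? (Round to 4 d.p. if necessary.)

MU_x = 20/x, MU_y = 1. Tangency: 20/x = p_x/p_y.
So x*(p_x,p_y) = 20·p_y/p_x, independent of income; and y* = (M − 20·p_y)/p_y.
Set x* = 2 in the demand function and solve for p_x: p_x = 14.

p_x = 14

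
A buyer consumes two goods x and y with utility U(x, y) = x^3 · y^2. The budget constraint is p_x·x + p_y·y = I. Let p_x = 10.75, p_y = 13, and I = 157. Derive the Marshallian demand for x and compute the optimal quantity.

x* = 8.7628

MU_x/MU_y = (3·y)/(2·x); tangency sets this equal to p_x/p_y.
So 3·p_y·y = 2·p_x·x; combined with the budget, a share 0.6 of income goes to x.
Demand: x*(p_x,p_y,I) = 0.6·I/p_x and y* = 0.4·I/p_y.
At p_x=10.75, p_y=13, I=157: x* = 0.6·157/10.75 = 8.7628.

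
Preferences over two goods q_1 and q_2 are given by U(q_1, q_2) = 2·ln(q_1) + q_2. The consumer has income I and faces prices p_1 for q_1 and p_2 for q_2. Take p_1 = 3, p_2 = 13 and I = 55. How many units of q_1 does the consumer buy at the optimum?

q_1* = 8.6667

At the given prices: q_1* = 2·13/3 = 8.6667.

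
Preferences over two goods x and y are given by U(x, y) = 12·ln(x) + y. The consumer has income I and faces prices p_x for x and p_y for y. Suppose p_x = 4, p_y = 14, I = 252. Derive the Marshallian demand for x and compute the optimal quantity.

x* = 42

MU_x = 12/x, MU_y = 1. Tangency: 12/x = p_x/p_y.
So x*(p_x,p_y) = 12·p_y/p_x, independent of income; and y* = (I − 12·p_y)/p_y.
At the given prices: x* = 12·14/4 = 42.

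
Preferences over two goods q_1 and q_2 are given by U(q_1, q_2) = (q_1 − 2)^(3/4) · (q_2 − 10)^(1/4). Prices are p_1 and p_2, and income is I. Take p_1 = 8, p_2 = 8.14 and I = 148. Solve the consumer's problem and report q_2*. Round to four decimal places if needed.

This is Cobb-Douglas in (q_1−2, q_2−10): tangency gives 0.75·p_2·(q_2−10) = 0.25·p_1·(q_1−2).
After buying the subsistence bundle (2, 10), a share 0.75 of the remaining income goes to q_1: q_1* = 2 + 0.75·(I − 2p_1 − 10p_2)/p_1.
Discretionary income = 148 − 2·8 − 10·8.14 = 50.6; q_2* = 10 + 0.25·50.6/8.14 = 11.5541.

q_2* = 11.5541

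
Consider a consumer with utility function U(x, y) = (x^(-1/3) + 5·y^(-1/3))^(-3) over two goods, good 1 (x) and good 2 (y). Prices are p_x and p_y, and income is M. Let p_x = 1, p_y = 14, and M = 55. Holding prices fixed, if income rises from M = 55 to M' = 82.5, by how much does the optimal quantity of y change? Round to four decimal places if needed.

Δy* = 1.7013

MRS = MU_x/MU_y = (1/5)·(y/x)^(4/3). Set equal to p_x/p_y.
Solve for the ratio: y/x = [5·p_x/p_y]^(0.75).
Substitute y = (y/x)·x into the budget: x* = M/(p_x + p_y·(y/x)).
Numerically y/x = 0.461989, so x* = 55/(1 + 14·0.461989) = 7.3649 and y* = 0.461989·7.3649 = 3.4025.
At M' = 82.5: y* = 5.1038. Change: 5.1038 − 3.4025 = 1.7013.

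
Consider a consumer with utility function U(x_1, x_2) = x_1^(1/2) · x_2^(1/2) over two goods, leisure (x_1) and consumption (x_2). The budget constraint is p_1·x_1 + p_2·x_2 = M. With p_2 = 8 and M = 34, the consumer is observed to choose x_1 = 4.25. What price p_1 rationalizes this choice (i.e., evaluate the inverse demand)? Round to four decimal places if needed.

p_1 = 4

MU_x_1/MU_x_2 = (0.5·x_2)/(0.5·x_1); tangency sets this equal to p_1/p_2.
Rearranging, p_2·x_2 = p_1·x_1. Substituting into the budget gives p_1·x_1·(1 + 1) = M.
Demand: x_1*(p_1,p_2,M) = 0.5·M/p_1 and x_2* = 0.5·M/p_2.
Set x_1* = 4.25 in the demand function and solve for p_1: p_1 = 4.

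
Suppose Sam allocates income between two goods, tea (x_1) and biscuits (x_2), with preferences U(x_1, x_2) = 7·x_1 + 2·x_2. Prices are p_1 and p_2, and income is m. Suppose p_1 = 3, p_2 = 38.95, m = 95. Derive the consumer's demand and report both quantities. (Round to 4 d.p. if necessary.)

Numerically: x_1* = 31.6667, x_2* = 0.

x_1* = 31.6667, x_2* = 0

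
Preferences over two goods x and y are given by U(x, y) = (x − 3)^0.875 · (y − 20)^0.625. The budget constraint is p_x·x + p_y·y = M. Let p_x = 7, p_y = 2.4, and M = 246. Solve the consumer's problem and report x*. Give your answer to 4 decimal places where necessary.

x* = 17.75

Substituting into the budget: x* = 3 + 7/12·(M − 3·p_x − 20·p_y)/p_x, and y* = 20 + 5/12·(…)/p_y.
Discretionary income = 246 − 3·7 − 20·2.4 = 177; x* = 3 + 7/12·177/7 = 17.75.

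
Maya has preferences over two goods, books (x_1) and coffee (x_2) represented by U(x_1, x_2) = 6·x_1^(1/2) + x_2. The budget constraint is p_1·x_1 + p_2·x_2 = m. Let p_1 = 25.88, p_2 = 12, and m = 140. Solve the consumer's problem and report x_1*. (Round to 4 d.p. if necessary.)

MU_x_1 = 3/√x_1, MU_x_2 = 1. Tangency: 3/√x_1 = p_1/p_2.
Thus x_1* = (3·p_2/p_1)² — independent of m — with the rest of income spent on x_2.
Plugging in: x_1* = (3·12/25.88)² = 1.935.

x_1* = 1.935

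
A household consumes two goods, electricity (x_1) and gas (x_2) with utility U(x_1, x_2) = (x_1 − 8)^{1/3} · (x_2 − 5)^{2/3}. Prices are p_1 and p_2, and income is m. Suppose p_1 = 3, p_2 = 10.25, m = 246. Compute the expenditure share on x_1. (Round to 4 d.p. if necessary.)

share on x_1 = 0.3289

This is Cobb-Douglas in (x_1−8, x_2−5): tangency gives 1/3·p_2·(x_2−5) = 2/3·p_1·(x_1−8).
Substituting into the budget: x_1* = 8 + 1/3·(m − 8·p_1 − 5·p_2)/p_1, and x_2* = 5 + 2/3·(…)/p_2.
Discretionary income = 246 − 8·3 − 5·10.25 = 170.75; x_1* = 8 + 1/3·170.75/3 = 26.9722; x_2* = 5 + 2/3·170.75/10.25 = 16.1057.
Expenditure on x_1: 3·26.9722 = 80.9167; share = 0.3289.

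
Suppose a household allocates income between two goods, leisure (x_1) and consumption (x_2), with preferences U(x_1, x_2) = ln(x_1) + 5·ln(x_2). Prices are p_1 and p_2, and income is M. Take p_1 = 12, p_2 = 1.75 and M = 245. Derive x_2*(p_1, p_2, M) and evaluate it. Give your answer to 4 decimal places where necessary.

Demand: x_1*(p_1,p_2,M) = 1/6·M/p_1 and x_2* = 5/6·M/p_2.
At p_1=12, p_2=1.75, M=245: x_2* = 5/6·245/1.75 = 116.6667.

x_2* = 116.6667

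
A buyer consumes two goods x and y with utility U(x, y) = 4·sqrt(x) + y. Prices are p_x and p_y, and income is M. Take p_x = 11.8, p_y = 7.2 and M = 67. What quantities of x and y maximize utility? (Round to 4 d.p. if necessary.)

x* = 1.4892, y* = 6.8649

MU_x = 2/√x, MU_y = 1. Tangency: 2/√x = p_x/p_y.
Solve: √x = 2·p_y/p_x, so x*(p_x,p_y) = (2·p_y/p_x)², and y* = (M − p_x·x*)/p_y.
Plugging in: x* = (2·7.2/11.8)² = 1.4892, y* = 6.8649.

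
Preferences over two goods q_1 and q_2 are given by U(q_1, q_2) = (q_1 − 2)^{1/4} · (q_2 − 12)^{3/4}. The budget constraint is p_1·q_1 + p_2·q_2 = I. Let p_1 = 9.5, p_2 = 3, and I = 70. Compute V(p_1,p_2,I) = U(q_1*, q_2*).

V = 2.136

Discretionary income = 70 − 2·9.5 − 12·3 = 15; q_1* = 2 + 0.25·15/9.5 = 2.3947; q_2* = 12 + 0.75·15/3 = 15.75.
Utility at the optimum: U(2.3947, 15.75) = 2.136.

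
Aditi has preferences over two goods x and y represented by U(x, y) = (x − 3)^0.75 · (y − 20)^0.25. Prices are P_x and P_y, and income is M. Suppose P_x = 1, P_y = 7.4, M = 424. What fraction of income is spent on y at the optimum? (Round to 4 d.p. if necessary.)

share on y = 0.51

Let x' = x−3, y' = y−20. MRS = 3·y'/x' = P_x/P_y.
After buying the subsistence bundle (3, 20), a share 0.75 of the remaining income goes to x: x* = 3 + 0.75·(M − 3P_x − 20P_y)/P_x.
Discretionary income = 424 − 3·1 − 20·7.4 = 273; x* = 3 + 0.75·273/1 = 207.75; y* = 20 + 0.25·273/7.4 = 29.223.
Expenditure on y: 7.4·29.223 = 216.25; share = 0.51.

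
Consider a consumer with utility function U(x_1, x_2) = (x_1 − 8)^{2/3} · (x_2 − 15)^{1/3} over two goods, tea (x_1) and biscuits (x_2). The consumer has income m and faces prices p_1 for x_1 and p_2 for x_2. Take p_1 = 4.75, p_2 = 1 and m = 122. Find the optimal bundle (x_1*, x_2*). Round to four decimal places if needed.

After buying the subsistence bundle (8, 15), a share 2/3 of the remaining income goes to x_1: x_1* = 8 + 2/3·(m − 8p_1 − 15p_2)/p_1.
Discretionary income = 122 − 8·4.75 − 15·1 = 69; x_1* = 8 + 2/3·69/4.75 = 17.6842; x_2* = 15 + 1/3·69/1 = 38.

x_1* = 17.6842, x_2* = 38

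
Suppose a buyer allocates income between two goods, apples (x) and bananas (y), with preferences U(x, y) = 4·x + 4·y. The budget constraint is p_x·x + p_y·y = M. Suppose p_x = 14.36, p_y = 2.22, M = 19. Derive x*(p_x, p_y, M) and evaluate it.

Perfect substitutes: compare marginal utility per dollar. 4/p_x vs 4/p_y → 0.2786 vs 1.8018.
y gives more utility per dollar, so spend all income on y: y* = M/p_y, x* = 0.
Numerically: x* = 0, y* = 8.5586.

x* = 0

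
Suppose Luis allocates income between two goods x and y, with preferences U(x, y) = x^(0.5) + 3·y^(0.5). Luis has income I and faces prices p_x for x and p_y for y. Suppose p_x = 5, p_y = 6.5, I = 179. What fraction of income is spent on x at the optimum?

share on x = 0.1262

MU_x ∝ x^(-0.5), MU_y ∝ 3·y^(-0.5), so MRS = (1/3)·(y/x)^(0.5) = p_x/p_y.
Solve for the ratio: y/x = [3·p_x/p_y]^(2).
With the ratio pinned down, the budget gives x* = I/(p_x + p_y·(y/x)) and y* = (y/x)·x*.
Numerically y/x = 5.325444, so x* = 179/(5 + 6.5·5.325444) = 4.5184 and y* = 5.325444·4.5184 = 24.0627.
Expenditure on x: 5·4.5184 = 22.5922; share = 0.1262.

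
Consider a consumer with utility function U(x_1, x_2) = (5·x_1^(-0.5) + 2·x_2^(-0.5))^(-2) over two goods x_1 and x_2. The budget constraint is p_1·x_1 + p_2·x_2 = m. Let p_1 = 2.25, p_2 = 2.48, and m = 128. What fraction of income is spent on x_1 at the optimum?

MU_x_1 ∝ 5·x_1^(-1.5), MU_x_2 ∝ 2·x_2^(-1.5), so MRS = (5/2)·(x_2/x_1)^(1.5) = p_1/p_2.
Solve for the ratio: x_2/x_1 = [(2/5)·p_1/p_2]^(2/3).
With the ratio pinned down, the budget gives x_1* = m/(p_1 + p_2·(x_2/x_1)) and x_2* = (x_2/x_1)·x_1*.
Numerically x_2/x_1 = 0.508777, so x_1* = 128/(2.25 + 2.48·0.508777) = 36.4489 and x_2* = 0.508777·36.4489 = 18.5443.
Expenditure on x_1: 2.25·36.4489 = 82.01; share = 0.6407.

share on x_1 = 0.6407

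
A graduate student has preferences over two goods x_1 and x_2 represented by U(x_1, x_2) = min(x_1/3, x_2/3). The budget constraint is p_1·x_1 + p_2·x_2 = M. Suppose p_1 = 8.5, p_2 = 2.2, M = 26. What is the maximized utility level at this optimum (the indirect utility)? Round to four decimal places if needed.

Leontief preferences: the optimum is at the kink where x_1/3 = x_2/3, i.e. x_2 = x_1.
Budget: p_1·x_1 + p_2·x_1 = M, so (3·p_1 + 3·p_2)·x_1 = 3·M.
Demand: x_1*(p_1,p_2,M) = 3·M/(3·p_1 + 3·p_2), x_2* = 3·M/(3·p_1 + 3·p_2).
Here 3·8.5 + 3·2.2 = 32.1, giving x_1* = 2.4299 and x_2* = 2.4299.
Utility at the optimum: U(2.4299, 2.4299) = 0.81.

V = 0.81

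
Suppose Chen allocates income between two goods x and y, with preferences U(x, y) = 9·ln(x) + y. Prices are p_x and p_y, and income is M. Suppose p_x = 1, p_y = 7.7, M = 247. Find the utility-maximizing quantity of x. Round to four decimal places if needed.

Set MRS = p_x/p_y: (9/x)/1 = p_x/p_y.
So x*(p_x,p_y) = 9·p_y/p_x, independent of income; and y* = (M − 9·p_y)/p_y.
At the given prices: x* = 9·7.7/1 = 69.3.

x* = 69.3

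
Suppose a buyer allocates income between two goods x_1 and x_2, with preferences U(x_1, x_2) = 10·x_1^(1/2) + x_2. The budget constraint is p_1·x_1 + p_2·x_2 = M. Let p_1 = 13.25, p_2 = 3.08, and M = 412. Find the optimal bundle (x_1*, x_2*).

Solve: √x_1 = 5·p_2/p_1, so x_1*(p_1,p_2) = (5·p_2/p_1)², and x_2* = (M − p_1·x_1*)/p_2.
Plugging in: x_1* = (5·3.08/13.25)² = 1.3509, x_2* = 127.9549.

x_1* = 1.3509, x_2* = 127.9549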